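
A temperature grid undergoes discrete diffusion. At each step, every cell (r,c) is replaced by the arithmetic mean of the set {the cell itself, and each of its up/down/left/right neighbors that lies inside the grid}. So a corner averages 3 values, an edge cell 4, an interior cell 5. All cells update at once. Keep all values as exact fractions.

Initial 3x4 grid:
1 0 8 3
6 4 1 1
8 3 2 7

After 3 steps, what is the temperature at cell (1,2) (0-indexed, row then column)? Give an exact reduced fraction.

Answer: 4069/1200

Derivation:
Step 1: cell (1,2) = 16/5
Step 2: cell (1,2) = 61/20
Step 3: cell (1,2) = 4069/1200
Full grid after step 3:
  458/135 4789/1440 1511/480 2419/720
  3809/960 697/200 4069/1200 2333/720
  9193/2160 2887/720 1237/360 3631/1080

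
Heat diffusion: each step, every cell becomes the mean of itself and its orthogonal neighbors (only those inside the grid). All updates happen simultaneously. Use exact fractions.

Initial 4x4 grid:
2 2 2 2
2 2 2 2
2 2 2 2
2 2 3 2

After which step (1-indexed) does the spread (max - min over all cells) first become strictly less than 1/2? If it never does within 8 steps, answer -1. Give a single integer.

Answer: 1

Derivation:
Step 1: max=7/3, min=2, spread=1/3
  -> spread < 1/2 first at step 1
Step 2: max=271/120, min=2, spread=31/120
Step 3: max=2371/1080, min=2, spread=211/1080
Step 4: max=232843/108000, min=2, spread=16843/108000
Step 5: max=2082643/972000, min=18079/9000, spread=130111/972000
Step 6: max=61962367/29160000, min=1087159/540000, spread=3255781/29160000
Step 7: max=1849953691/874800000, min=1091107/540000, spread=82360351/874800000
Step 8: max=55239316891/26244000000, min=196906441/97200000, spread=2074577821/26244000000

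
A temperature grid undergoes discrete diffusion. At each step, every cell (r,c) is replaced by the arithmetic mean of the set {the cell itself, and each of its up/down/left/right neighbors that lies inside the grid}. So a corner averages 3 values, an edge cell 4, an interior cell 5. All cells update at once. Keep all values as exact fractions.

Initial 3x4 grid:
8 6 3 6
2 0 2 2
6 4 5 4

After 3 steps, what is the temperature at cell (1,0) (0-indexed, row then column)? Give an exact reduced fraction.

Answer: 7163/1800

Derivation:
Step 1: cell (1,0) = 4
Step 2: cell (1,0) = 121/30
Step 3: cell (1,0) = 7163/1800
Full grid after step 3:
  4579/1080 14191/3600 13451/3600 484/135
  7163/1800 1391/375 10273/3000 25367/7200
  461/120 4297/1200 12551/3600 1861/540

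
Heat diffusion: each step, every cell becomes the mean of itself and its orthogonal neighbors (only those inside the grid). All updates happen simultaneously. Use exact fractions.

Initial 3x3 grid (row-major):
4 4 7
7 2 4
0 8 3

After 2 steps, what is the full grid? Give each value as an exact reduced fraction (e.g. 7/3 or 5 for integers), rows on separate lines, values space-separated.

Answer: 25/6 77/16 53/12
73/16 79/20 19/4
23/6 73/16 49/12

Derivation:
After step 1:
  5 17/4 5
  13/4 5 4
  5 13/4 5
After step 2:
  25/6 77/16 53/12
  73/16 79/20 19/4
  23/6 73/16 49/12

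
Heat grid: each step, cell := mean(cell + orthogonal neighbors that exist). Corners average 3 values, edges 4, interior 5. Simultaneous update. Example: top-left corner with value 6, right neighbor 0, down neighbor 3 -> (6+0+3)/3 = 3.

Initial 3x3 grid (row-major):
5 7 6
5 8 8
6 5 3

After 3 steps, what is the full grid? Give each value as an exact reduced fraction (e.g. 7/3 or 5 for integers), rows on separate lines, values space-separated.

Answer: 6623/1080 45451/7200 4637/720
7121/1200 36599/6000 89077/14400
6193/1080 41701/7200 12731/2160

Derivation:
After step 1:
  17/3 13/2 7
  6 33/5 25/4
  16/3 11/2 16/3
After step 2:
  109/18 773/120 79/12
  59/10 617/100 1511/240
  101/18 683/120 205/36
After step 3:
  6623/1080 45451/7200 4637/720
  7121/1200 36599/6000 89077/14400
  6193/1080 41701/7200 12731/2160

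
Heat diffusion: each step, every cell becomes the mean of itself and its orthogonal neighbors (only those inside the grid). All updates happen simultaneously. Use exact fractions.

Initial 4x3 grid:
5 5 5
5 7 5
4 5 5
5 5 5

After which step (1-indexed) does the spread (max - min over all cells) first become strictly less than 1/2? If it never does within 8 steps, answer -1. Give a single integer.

Step 1: max=11/2, min=14/3, spread=5/6
Step 2: max=537/100, min=173/36, spread=127/225
Step 3: max=12707/2400, min=2653/540, spread=8243/21600
  -> spread < 1/2 first at step 3
Step 4: max=113987/21600, min=80239/16200, spread=4201/12960
Step 5: max=6793903/1296000, min=4861811/972000, spread=186893/777600
Step 6: max=406616117/77760000, min=293024269/58320000, spread=1910051/9331200
Step 7: max=24303228703/4665600000, min=17664423971/3499200000, spread=90079609/559872000
Step 8: max=1454620663277/279936000000, min=1062957658489/209952000000, spread=896250847/6718464000

Answer: 3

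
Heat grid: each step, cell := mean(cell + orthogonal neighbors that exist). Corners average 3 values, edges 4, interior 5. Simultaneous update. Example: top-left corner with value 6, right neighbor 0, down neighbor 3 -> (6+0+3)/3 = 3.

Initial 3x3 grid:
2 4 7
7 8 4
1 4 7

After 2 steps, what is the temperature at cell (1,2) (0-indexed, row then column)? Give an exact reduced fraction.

Step 1: cell (1,2) = 13/2
Step 2: cell (1,2) = 219/40
Full grid after step 2:
  169/36 1199/240 67/12
  547/120 533/100 219/40
  9/2 97/20 11/2

Answer: 219/40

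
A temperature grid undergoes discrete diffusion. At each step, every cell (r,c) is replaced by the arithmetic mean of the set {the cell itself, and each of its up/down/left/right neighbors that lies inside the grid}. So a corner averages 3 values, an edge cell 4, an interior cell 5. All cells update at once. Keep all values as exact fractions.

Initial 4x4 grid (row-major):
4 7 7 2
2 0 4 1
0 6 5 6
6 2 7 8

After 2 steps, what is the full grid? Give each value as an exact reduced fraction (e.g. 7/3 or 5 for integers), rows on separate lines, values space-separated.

Answer: 31/9 529/120 487/120 139/36
197/60 79/25 421/100 899/240
77/30 83/20 221/50 417/80
137/36 961/240 467/80 35/6

Derivation:
After step 1:
  13/3 9/2 5 10/3
  3/2 19/5 17/5 13/4
  7/2 13/5 28/5 5
  8/3 21/4 11/2 7
After step 2:
  31/9 529/120 487/120 139/36
  197/60 79/25 421/100 899/240
  77/30 83/20 221/50 417/80
  137/36 961/240 467/80 35/6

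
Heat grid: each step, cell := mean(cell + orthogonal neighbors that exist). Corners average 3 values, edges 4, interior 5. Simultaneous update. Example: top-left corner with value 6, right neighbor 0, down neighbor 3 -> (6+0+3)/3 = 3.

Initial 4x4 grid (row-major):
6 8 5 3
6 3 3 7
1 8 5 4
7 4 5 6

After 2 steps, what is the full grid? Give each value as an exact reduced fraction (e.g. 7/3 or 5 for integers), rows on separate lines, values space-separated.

Answer: 97/18 1351/240 397/80 14/3
653/120 239/50 121/25 387/80
177/40 263/50 243/50 79/16
31/6 24/5 21/4 31/6

Derivation:
After step 1:
  20/3 11/2 19/4 5
  4 28/5 23/5 17/4
  11/2 21/5 5 11/2
  4 6 5 5
After step 2:
  97/18 1351/240 397/80 14/3
  653/120 239/50 121/25 387/80
  177/40 263/50 243/50 79/16
  31/6 24/5 21/4 31/6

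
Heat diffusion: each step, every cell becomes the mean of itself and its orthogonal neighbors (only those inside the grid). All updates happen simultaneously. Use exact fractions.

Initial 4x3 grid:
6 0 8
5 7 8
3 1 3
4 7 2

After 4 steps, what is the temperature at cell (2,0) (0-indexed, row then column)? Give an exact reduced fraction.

Answer: 229357/54000

Derivation:
Step 1: cell (2,0) = 13/4
Step 2: cell (2,0) = 521/120
Step 3: cell (2,0) = 3593/900
Step 4: cell (2,0) = 229357/54000
Full grid after step 4:
  607463/129600 1371289/288000 654163/129600
  59083/13500 563431/120000 31729/6750
  229357/54000 751009/180000 4984/1125
  256939/64800 1767371/432000 9707/2400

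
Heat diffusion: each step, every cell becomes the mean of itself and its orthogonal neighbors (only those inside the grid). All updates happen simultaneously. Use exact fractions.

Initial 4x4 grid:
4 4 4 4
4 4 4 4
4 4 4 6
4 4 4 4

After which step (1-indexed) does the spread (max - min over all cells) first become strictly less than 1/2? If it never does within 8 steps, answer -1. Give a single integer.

Answer: 3

Derivation:
Step 1: max=14/3, min=4, spread=2/3
Step 2: max=271/60, min=4, spread=31/60
Step 3: max=2371/540, min=4, spread=211/540
  -> spread < 1/2 first at step 3
Step 4: max=232843/54000, min=4, spread=16843/54000
Step 5: max=2082643/486000, min=18079/4500, spread=130111/486000
Step 6: max=61962367/14580000, min=1087159/270000, spread=3255781/14580000
Step 7: max=1849953691/437400000, min=1091107/270000, spread=82360351/437400000
Step 8: max=55239316891/13122000000, min=196906441/48600000, spread=2074577821/13122000000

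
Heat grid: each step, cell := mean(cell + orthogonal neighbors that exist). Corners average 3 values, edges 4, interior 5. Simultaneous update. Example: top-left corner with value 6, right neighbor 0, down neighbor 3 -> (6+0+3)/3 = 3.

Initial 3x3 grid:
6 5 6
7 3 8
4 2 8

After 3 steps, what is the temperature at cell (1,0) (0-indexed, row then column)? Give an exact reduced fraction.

Answer: 451/90

Derivation:
Step 1: cell (1,0) = 5
Step 2: cell (1,0) = 61/12
Step 3: cell (1,0) = 451/90
Full grid after step 3:
  16/3 1969/360 2497/432
  451/90 3187/600 16097/2880
  2089/432 14417/2880 391/72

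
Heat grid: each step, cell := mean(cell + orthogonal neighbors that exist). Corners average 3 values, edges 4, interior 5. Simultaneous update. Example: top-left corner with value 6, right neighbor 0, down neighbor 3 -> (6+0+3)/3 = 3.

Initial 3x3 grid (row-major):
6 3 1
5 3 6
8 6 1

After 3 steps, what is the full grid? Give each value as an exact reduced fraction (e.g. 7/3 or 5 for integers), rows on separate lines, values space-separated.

Answer: 9871/2160 18799/4800 1949/540
11587/2400 1654/375 53447/14400
2819/540 33061/7200 9041/2160

Derivation:
After step 1:
  14/3 13/4 10/3
  11/2 23/5 11/4
  19/3 9/2 13/3
After step 2:
  161/36 317/80 28/9
  211/40 103/25 901/240
  49/9 593/120 139/36
After step 3:
  9871/2160 18799/4800 1949/540
  11587/2400 1654/375 53447/14400
  2819/540 33061/7200 9041/2160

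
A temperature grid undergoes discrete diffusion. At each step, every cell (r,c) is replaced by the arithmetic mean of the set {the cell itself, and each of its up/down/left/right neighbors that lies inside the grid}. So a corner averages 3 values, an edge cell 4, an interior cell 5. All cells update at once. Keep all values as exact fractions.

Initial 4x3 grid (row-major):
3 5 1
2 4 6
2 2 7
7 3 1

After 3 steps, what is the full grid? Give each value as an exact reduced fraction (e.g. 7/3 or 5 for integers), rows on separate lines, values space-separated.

After step 1:
  10/3 13/4 4
  11/4 19/5 9/2
  13/4 18/5 4
  4 13/4 11/3
After step 2:
  28/9 863/240 47/12
  197/60 179/50 163/40
  17/5 179/50 473/120
  7/2 871/240 131/36
After step 3:
  7193/2160 51133/14400 309/80
  12037/3600 21737/6000 2327/600
  4129/1200 21757/6000 857/225
  2527/720 51653/14400 8071/2160

Answer: 7193/2160 51133/14400 309/80
12037/3600 21737/6000 2327/600
4129/1200 21757/6000 857/225
2527/720 51653/14400 8071/2160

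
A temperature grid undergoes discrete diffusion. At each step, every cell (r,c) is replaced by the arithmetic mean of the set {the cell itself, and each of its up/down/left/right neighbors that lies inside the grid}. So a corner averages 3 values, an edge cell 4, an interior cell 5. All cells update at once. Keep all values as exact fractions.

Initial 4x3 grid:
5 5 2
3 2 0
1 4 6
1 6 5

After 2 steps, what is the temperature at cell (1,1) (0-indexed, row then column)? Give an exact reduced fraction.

Step 1: cell (1,1) = 14/5
Step 2: cell (1,1) = 307/100
Full grid after step 2:
  127/36 389/120 25/9
  91/30 307/100 683/240
  43/15 83/25 943/240
  107/36 121/30 161/36

Answer: 307/100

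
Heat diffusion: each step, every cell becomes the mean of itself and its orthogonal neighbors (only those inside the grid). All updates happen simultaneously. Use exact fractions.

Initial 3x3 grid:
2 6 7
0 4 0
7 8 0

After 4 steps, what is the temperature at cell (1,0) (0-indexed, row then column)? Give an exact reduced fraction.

Answer: 3288199/864000

Derivation:
Step 1: cell (1,0) = 13/4
Step 2: cell (1,0) = 871/240
Step 3: cell (1,0) = 55217/14400
Step 4: cell (1,0) = 3288199/864000
Full grid after step 4:
  61009/16200 1072483/288000 240161/64800
  3288199/864000 678919/180000 351161/96000
  1171/300 3278449/864000 239461/64800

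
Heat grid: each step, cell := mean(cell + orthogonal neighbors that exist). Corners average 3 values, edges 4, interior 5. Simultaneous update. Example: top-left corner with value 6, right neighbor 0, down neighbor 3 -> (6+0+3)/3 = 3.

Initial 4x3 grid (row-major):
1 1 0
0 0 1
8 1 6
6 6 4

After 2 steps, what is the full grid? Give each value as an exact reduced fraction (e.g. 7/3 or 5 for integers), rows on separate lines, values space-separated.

After step 1:
  2/3 1/2 2/3
  9/4 3/5 7/4
  15/4 21/5 3
  20/3 17/4 16/3
After step 2:
  41/36 73/120 35/36
  109/60 93/50 361/240
  253/60 79/25 857/240
  44/9 409/80 151/36

Answer: 41/36 73/120 35/36
109/60 93/50 361/240
253/60 79/25 857/240
44/9 409/80 151/36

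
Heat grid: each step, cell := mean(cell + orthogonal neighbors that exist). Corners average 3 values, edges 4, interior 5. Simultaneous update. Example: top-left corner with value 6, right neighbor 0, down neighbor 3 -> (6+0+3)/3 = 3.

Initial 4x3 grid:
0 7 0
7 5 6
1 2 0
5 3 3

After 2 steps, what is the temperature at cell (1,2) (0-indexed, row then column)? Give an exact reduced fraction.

Step 1: cell (1,2) = 11/4
Step 2: cell (1,2) = 457/120
Full grid after step 2:
  131/36 87/20 121/36
  64/15 83/25 457/120
  61/20 347/100 97/40
  10/3 209/80 8/3

Answer: 457/120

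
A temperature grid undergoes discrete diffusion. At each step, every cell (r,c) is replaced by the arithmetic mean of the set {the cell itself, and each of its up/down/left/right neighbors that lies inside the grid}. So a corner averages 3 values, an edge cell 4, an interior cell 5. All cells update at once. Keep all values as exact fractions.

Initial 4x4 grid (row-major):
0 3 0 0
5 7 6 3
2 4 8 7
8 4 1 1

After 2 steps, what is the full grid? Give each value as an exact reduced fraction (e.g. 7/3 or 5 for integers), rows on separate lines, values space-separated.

After step 1:
  8/3 5/2 9/4 1
  7/2 5 24/5 4
  19/4 5 26/5 19/4
  14/3 17/4 7/2 3
After step 2:
  26/9 149/48 211/80 29/12
  191/48 104/25 17/4 291/80
  215/48 121/25 93/20 339/80
  41/9 209/48 319/80 15/4

Answer: 26/9 149/48 211/80 29/12
191/48 104/25 17/4 291/80
215/48 121/25 93/20 339/80
41/9 209/48 319/80 15/4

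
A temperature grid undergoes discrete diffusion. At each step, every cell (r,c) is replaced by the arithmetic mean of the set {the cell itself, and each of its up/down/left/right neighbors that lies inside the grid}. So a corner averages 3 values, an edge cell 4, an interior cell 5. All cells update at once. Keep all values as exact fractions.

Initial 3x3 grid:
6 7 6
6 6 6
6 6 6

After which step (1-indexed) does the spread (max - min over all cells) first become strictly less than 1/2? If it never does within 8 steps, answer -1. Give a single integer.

Answer: 1

Derivation:
Step 1: max=19/3, min=6, spread=1/3
  -> spread < 1/2 first at step 1
Step 2: max=1507/240, min=6, spread=67/240
Step 3: max=13397/2160, min=1207/200, spread=1807/10800
Step 4: max=5341963/864000, min=32761/5400, spread=33401/288000
Step 5: max=47885933/7776000, min=3283391/540000, spread=3025513/38880000
Step 6: max=19127326867/3110400000, min=175555949/28800000, spread=53531/995328
Step 7: max=1145776925849/186624000000, min=47447116051/7776000000, spread=450953/11943936
Step 8: max=68693543560603/11197440000000, min=5699728610519/933120000000, spread=3799043/143327232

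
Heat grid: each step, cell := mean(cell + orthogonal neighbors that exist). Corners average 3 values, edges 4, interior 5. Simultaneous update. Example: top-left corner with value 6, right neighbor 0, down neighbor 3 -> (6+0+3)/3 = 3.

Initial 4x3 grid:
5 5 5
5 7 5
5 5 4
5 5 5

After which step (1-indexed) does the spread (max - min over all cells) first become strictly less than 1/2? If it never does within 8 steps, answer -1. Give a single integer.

Answer: 3

Derivation:
Step 1: max=11/2, min=14/3, spread=5/6
Step 2: max=537/100, min=173/36, spread=127/225
Step 3: max=12707/2400, min=2653/540, spread=8243/21600
  -> spread < 1/2 first at step 3
Step 4: max=113987/21600, min=80239/16200, spread=4201/12960
Step 5: max=6793903/1296000, min=4861811/972000, spread=186893/777600
Step 6: max=406616117/77760000, min=293024269/58320000, spread=1910051/9331200
Step 7: max=24303228703/4665600000, min=17664423971/3499200000, spread=90079609/559872000
Step 8: max=1454620663277/279936000000, min=1062957658489/209952000000, spread=896250847/6718464000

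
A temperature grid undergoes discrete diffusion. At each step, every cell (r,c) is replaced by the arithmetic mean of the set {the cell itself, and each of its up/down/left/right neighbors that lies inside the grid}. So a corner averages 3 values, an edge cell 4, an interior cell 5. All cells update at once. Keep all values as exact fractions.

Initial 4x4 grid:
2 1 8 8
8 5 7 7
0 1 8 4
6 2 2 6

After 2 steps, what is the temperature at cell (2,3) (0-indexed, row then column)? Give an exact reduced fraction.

Step 1: cell (2,3) = 25/4
Step 2: cell (2,3) = 423/80
Full grid after step 2:
  137/36 271/60 37/6 121/18
  467/120 447/100 283/50 329/48
  401/120 37/10 507/100 423/80
  55/18 787/240 313/80 59/12

Answer: 423/80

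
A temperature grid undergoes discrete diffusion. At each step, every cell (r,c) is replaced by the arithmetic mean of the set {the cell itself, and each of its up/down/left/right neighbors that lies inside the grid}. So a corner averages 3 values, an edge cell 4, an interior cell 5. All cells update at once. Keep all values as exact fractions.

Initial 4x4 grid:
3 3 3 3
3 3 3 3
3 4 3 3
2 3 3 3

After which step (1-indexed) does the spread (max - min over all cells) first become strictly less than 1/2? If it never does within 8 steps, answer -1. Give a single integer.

Step 1: max=16/5, min=8/3, spread=8/15
Step 2: max=78/25, min=26/9, spread=52/225
  -> spread < 1/2 first at step 2
Step 3: max=769/250, min=397/135, spread=913/6750
Step 4: max=3053/1000, min=48349/16200, spread=1387/20250
Step 5: max=684797/225000, min=1456621/486000, spread=563513/12150000
Step 6: max=13680091/4500000, min=43882843/14580000, spread=1377037/45562500
Step 7: max=327945631/108000000, min=1318667293/437400000, spread=190250251/8748000000
Step 8: max=1475379343/486000000, min=39621998599/13122000000, spread=106621831/6561000000

Answer: 2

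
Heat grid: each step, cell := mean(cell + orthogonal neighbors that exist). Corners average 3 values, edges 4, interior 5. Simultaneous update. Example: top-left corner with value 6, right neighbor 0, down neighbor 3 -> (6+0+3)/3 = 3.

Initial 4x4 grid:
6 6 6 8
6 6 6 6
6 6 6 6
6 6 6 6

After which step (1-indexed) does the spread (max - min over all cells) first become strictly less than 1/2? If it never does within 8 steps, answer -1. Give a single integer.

Step 1: max=20/3, min=6, spread=2/3
Step 2: max=59/9, min=6, spread=5/9
Step 3: max=689/108, min=6, spread=41/108
  -> spread < 1/2 first at step 3
Step 4: max=20483/3240, min=6, spread=1043/3240
Step 5: max=608753/97200, min=6, spread=25553/97200
Step 6: max=18167459/2916000, min=54079/9000, spread=645863/2916000
Step 7: max=542521691/87480000, min=360971/60000, spread=16225973/87480000
Step 8: max=16223877983/2624400000, min=162701/27000, spread=409340783/2624400000

Answer: 3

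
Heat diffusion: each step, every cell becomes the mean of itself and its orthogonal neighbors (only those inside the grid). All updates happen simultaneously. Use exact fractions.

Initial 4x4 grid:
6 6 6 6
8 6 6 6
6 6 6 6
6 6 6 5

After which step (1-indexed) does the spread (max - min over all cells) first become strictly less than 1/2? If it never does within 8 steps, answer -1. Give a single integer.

Answer: 4

Derivation:
Step 1: max=20/3, min=17/3, spread=1
Step 2: max=391/60, min=103/18, spread=143/180
Step 3: max=3451/540, min=1255/216, spread=209/360
Step 4: max=340843/54000, min=37837/6480, spread=19151/40500
  -> spread < 1/2 first at step 4
Step 5: max=3054643/486000, min=5721299/972000, spread=129329/324000
Step 6: max=91058377/14580000, min=172375877/29160000, spread=3246959/9720000
Step 7: max=680303599/109350000, min=207863129/34992000, spread=81950189/291600000
Step 8: max=81312973891/13122000000, min=6257203529/1049760000, spread=2065286519/8748000000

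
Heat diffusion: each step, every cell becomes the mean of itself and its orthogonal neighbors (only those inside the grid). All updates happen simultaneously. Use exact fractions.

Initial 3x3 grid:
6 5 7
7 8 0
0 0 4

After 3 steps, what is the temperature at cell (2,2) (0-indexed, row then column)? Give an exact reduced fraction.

Step 1: cell (2,2) = 4/3
Step 2: cell (2,2) = 109/36
Step 3: cell (2,2) = 1327/432
Full grid after step 3:
  247/48 833/160 659/144
  13349/2880 2449/600 11759/2880
  1525/432 1253/360 1327/432

Answer: 1327/432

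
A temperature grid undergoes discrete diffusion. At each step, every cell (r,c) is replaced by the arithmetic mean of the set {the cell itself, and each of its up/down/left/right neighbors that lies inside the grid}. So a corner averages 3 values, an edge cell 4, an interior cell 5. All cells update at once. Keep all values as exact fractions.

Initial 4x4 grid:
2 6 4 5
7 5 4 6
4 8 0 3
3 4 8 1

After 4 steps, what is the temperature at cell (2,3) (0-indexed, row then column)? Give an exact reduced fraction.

Step 1: cell (2,3) = 5/2
Step 2: cell (2,3) = 39/10
Step 3: cell (2,3) = 1477/400
Step 4: cell (2,3) = 16257/4000
Full grid after step 4:
  5149/1080 173437/36000 10819/2400 8069/1800
  58739/12000 22999/5000 4533/1000 10007/2400
  503867/108000 52711/11250 30977/7500 16257/4000
  38411/8100 474077/108000 151343/36000 857/225

Answer: 16257/4000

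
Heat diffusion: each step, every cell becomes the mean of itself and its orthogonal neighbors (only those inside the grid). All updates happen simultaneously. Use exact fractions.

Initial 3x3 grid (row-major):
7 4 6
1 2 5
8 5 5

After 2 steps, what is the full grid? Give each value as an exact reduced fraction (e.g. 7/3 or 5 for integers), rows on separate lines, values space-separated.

After step 1:
  4 19/4 5
  9/2 17/5 9/2
  14/3 5 5
After step 2:
  53/12 343/80 19/4
  497/120 443/100 179/40
  85/18 271/60 29/6

Answer: 53/12 343/80 19/4
497/120 443/100 179/40
85/18 271/60 29/6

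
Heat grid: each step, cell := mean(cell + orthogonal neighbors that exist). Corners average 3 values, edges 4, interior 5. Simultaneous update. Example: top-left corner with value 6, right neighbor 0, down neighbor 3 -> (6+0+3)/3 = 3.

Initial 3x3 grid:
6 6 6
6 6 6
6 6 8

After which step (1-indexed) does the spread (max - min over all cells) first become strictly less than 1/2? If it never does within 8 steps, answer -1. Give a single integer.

Answer: 3

Derivation:
Step 1: max=20/3, min=6, spread=2/3
Step 2: max=59/9, min=6, spread=5/9
Step 3: max=689/108, min=6, spread=41/108
  -> spread < 1/2 first at step 3
Step 4: max=41011/6480, min=1091/180, spread=347/1296
Step 5: max=2439737/388800, min=10957/1800, spread=2921/15552
Step 6: max=145796539/23328000, min=1321483/216000, spread=24611/186624
Step 7: max=8716802033/1399680000, min=29816741/4860000, spread=207329/2239488
Step 8: max=521914752451/83980800000, min=1594001599/259200000, spread=1746635/26873856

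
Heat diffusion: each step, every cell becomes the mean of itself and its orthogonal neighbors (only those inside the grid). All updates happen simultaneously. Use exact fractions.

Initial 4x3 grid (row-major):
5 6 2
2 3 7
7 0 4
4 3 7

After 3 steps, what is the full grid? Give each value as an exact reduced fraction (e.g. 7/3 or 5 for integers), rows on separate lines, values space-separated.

After step 1:
  13/3 4 5
  17/4 18/5 4
  13/4 17/5 9/2
  14/3 7/2 14/3
After step 2:
  151/36 127/30 13/3
  463/120 77/20 171/40
  467/120 73/20 497/120
  137/36 487/120 38/9
After step 3:
  4423/1080 299/72 1541/360
  2843/720 298/75 83/20
  2737/720 2351/600 733/180
  529/135 1133/288 559/135

Answer: 4423/1080 299/72 1541/360
2843/720 298/75 83/20
2737/720 2351/600 733/180
529/135 1133/288 559/135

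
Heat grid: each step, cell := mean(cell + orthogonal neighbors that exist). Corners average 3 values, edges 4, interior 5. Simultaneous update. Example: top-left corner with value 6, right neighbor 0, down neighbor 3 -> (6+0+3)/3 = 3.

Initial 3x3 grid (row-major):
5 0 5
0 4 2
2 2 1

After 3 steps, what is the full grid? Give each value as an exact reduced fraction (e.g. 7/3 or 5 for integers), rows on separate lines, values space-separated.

After step 1:
  5/3 7/2 7/3
  11/4 8/5 3
  4/3 9/4 5/3
After step 2:
  95/36 91/40 53/18
  147/80 131/50 43/20
  19/9 137/80 83/36
After step 3:
  4861/2160 6287/2400 2653/1080
  3683/1600 2119/1000 501/200
  1019/540 10499/4800 4441/2160

Answer: 4861/2160 6287/2400 2653/1080
3683/1600 2119/1000 501/200
1019/540 10499/4800 4441/2160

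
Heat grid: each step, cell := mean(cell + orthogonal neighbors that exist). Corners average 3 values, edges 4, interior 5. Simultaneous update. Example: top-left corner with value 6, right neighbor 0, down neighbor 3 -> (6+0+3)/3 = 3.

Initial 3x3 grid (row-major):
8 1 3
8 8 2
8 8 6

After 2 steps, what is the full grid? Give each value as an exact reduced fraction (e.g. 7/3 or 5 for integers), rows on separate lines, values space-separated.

Answer: 56/9 271/60 47/12
203/30 613/100 1049/240
47/6 787/120 211/36

Derivation:
After step 1:
  17/3 5 2
  8 27/5 19/4
  8 15/2 16/3
After step 2:
  56/9 271/60 47/12
  203/30 613/100 1049/240
  47/6 787/120 211/36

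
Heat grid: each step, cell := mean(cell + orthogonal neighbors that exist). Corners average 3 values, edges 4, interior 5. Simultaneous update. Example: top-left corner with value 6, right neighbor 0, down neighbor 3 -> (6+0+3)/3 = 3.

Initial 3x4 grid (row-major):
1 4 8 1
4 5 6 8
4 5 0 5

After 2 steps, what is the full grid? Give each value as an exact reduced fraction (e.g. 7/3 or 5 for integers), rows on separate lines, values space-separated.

Answer: 11/3 341/80 1219/240 185/36
469/120 217/50 479/100 51/10
34/9 499/120 517/120 40/9

Derivation:
After step 1:
  3 9/2 19/4 17/3
  7/2 24/5 27/5 5
  13/3 7/2 4 13/3
After step 2:
  11/3 341/80 1219/240 185/36
  469/120 217/50 479/100 51/10
  34/9 499/120 517/120 40/9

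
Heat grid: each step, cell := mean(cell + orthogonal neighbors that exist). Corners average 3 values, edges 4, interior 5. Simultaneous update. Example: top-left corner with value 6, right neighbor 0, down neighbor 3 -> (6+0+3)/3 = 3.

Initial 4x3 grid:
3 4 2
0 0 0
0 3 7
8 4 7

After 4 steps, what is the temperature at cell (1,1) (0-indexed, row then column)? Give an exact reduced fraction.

Step 1: cell (1,1) = 7/5
Step 2: cell (1,1) = 189/100
Step 3: cell (1,1) = 13811/6000
Step 4: cell (1,1) = 871369/360000
Full grid after step 4:
  251899/129600 1799831/864000 97333/43200
  246427/108000 871369/360000 5413/2000
  107549/36000 198349/60000 10577/3000
  79259/21600 570511/144000 30203/7200

Answer: 871369/360000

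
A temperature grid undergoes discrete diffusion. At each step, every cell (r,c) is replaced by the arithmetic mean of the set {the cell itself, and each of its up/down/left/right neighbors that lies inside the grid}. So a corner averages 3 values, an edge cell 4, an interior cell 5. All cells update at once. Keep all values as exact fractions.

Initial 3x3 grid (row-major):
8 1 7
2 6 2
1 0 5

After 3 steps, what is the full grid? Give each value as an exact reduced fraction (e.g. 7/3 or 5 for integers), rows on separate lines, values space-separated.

After step 1:
  11/3 11/2 10/3
  17/4 11/5 5
  1 3 7/3
After step 2:
  161/36 147/40 83/18
  667/240 399/100 193/60
  11/4 32/15 31/9
After step 3:
  7867/2160 10049/2400 4141/1080
  50369/14400 18953/6000 1717/450
  613/240 5543/1800 1583/540

Answer: 7867/2160 10049/2400 4141/1080
50369/14400 18953/6000 1717/450
613/240 5543/1800 1583/540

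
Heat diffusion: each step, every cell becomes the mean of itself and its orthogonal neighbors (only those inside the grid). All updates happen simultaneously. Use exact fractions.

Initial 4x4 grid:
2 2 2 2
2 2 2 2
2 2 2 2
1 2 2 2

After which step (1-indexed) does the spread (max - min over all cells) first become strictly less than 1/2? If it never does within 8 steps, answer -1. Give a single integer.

Answer: 1

Derivation:
Step 1: max=2, min=5/3, spread=1/3
  -> spread < 1/2 first at step 1
Step 2: max=2, min=31/18, spread=5/18
Step 3: max=2, min=391/216, spread=41/216
Step 4: max=2, min=11917/6480, spread=1043/6480
Step 5: max=2, min=363247/194400, spread=25553/194400
Step 6: max=35921/18000, min=10992541/5832000, spread=645863/5832000
Step 7: max=239029/120000, min=332278309/174960000, spread=16225973/174960000
Step 8: max=107299/54000, min=10020122017/5248800000, spread=409340783/5248800000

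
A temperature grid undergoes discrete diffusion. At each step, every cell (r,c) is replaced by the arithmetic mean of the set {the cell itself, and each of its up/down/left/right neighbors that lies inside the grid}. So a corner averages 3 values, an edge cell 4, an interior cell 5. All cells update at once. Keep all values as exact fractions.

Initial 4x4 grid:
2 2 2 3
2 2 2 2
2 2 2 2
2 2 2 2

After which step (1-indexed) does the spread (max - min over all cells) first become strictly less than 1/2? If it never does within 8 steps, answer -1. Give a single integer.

Step 1: max=7/3, min=2, spread=1/3
  -> spread < 1/2 first at step 1
Step 2: max=41/18, min=2, spread=5/18
Step 3: max=473/216, min=2, spread=41/216
Step 4: max=14003/6480, min=2, spread=1043/6480
Step 5: max=414353/194400, min=2, spread=25553/194400
Step 6: max=12335459/5832000, min=36079/18000, spread=645863/5832000
Step 7: max=367561691/174960000, min=240971/120000, spread=16225973/174960000
Step 8: max=10975077983/5248800000, min=108701/54000, spread=409340783/5248800000

Answer: 1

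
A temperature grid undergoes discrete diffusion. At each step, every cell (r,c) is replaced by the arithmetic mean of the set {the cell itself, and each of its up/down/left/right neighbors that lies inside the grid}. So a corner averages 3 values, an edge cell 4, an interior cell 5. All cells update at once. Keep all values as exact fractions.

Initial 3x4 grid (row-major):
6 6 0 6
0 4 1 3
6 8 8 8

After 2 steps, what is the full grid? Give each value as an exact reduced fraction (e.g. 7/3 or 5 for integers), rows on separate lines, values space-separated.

Answer: 4 301/80 269/80 43/12
247/60 43/10 21/5 511/120
91/18 1273/240 1337/240 205/36

Derivation:
After step 1:
  4 4 13/4 3
  4 19/5 16/5 9/2
  14/3 13/2 25/4 19/3
After step 2:
  4 301/80 269/80 43/12
  247/60 43/10 21/5 511/120
  91/18 1273/240 1337/240 205/36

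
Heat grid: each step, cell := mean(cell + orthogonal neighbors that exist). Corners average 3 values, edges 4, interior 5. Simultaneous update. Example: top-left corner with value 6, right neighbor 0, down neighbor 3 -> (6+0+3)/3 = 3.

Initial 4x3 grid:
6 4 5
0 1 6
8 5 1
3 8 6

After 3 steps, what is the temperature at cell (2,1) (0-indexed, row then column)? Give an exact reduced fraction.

Answer: 3373/750

Derivation:
Step 1: cell (2,1) = 23/5
Step 2: cell (2,1) = 109/25
Step 3: cell (2,1) = 3373/750
Full grid after step 3:
  8027/2160 13879/3600 2869/720
  28253/7200 11737/3000 9701/2400
  32183/7200 3373/750 3537/800
  11021/2160 35993/7200 3527/720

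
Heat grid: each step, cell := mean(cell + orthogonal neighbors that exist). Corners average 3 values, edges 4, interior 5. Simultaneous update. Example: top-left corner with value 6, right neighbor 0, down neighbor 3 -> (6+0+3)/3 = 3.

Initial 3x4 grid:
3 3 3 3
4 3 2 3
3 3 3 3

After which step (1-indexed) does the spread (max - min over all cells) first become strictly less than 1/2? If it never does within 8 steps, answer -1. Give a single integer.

Answer: 2

Derivation:
Step 1: max=10/3, min=11/4, spread=7/12
Step 2: max=155/48, min=281/100, spread=503/1200
  -> spread < 1/2 first at step 2
Step 3: max=45461/14400, min=13637/4800, spread=91/288
Step 4: max=2693839/864000, min=123817/43200, spread=217499/864000
Step 5: max=160259741/51840000, min=49713197/17280000, spread=222403/1036800
Step 6: max=9545838919/3110400000, min=3000456823/1036800000, spread=10889369/62208000
Step 7: max=569846824421/186624000000, min=180772269557/62208000000, spread=110120063/746496000
Step 8: max=34039690502239/11197440000000, min=10891342267663/3732480000000, spread=5462654797/44789760000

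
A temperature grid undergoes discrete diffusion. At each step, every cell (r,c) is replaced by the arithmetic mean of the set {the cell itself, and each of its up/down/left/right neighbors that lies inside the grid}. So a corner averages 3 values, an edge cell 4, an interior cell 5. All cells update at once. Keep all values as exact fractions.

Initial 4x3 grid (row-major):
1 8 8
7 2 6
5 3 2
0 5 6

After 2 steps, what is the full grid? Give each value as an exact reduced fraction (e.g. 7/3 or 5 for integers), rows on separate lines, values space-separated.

Answer: 83/18 1357/240 199/36
541/120 108/25 1277/240
427/120 201/50 989/240
127/36 437/120 145/36

Derivation:
After step 1:
  16/3 19/4 22/3
  15/4 26/5 9/2
  15/4 17/5 17/4
  10/3 7/2 13/3
After step 2:
  83/18 1357/240 199/36
  541/120 108/25 1277/240
  427/120 201/50 989/240
  127/36 437/120 145/36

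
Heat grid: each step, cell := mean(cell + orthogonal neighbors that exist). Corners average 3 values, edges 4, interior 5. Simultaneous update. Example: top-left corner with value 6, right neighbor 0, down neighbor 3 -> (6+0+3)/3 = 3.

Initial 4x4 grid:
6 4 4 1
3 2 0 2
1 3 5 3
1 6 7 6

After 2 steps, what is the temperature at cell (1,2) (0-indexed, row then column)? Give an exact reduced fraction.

Step 1: cell (1,2) = 13/5
Step 2: cell (1,2) = 247/100
Full grid after step 2:
  34/9 779/240 671/240 73/36
  44/15 77/25 247/100 313/120
  83/30 313/100 98/25 433/120
  107/36 979/240 1151/240 46/9

Answer: 247/100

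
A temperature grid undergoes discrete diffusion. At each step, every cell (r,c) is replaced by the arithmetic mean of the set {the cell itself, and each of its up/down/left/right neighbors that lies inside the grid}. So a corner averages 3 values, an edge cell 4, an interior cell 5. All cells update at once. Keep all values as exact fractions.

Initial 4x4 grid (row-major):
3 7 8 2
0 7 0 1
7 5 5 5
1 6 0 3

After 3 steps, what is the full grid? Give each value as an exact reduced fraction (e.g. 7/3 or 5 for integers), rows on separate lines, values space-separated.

Answer: 1141/270 833/180 709/180 2023/540
797/180 1517/375 6097/1500 29/9
3521/900 259/60 257/75 1507/450
449/108 1663/450 821/225 163/54

Derivation:
After step 1:
  10/3 25/4 17/4 11/3
  17/4 19/5 21/5 2
  13/4 6 3 7/2
  14/3 3 7/2 8/3
After step 2:
  83/18 529/120 551/120 119/36
  439/120 49/10 69/20 401/120
  109/24 381/100 101/25 67/24
  131/36 103/24 73/24 29/9
After step 3:
  1141/270 833/180 709/180 2023/540
  797/180 1517/375 6097/1500 29/9
  3521/900 259/60 257/75 1507/450
  449/108 1663/450 821/225 163/54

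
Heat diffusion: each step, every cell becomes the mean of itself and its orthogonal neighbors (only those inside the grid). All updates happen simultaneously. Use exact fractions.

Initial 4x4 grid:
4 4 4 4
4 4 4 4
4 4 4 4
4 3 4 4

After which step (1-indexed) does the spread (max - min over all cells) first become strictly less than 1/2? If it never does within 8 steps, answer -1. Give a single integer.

Answer: 1

Derivation:
Step 1: max=4, min=11/3, spread=1/3
  -> spread < 1/2 first at step 1
Step 2: max=4, min=449/120, spread=31/120
Step 3: max=4, min=4109/1080, spread=211/1080
Step 4: max=4, min=415157/108000, spread=16843/108000
Step 5: max=35921/9000, min=3749357/972000, spread=130111/972000
Step 6: max=2152841/540000, min=112997633/29160000, spread=3255781/29160000
Step 7: max=2148893/540000, min=3398846309/874800000, spread=82360351/874800000
Step 8: max=386293559/97200000, min=102224683109/26244000000, spread=2074577821/26244000000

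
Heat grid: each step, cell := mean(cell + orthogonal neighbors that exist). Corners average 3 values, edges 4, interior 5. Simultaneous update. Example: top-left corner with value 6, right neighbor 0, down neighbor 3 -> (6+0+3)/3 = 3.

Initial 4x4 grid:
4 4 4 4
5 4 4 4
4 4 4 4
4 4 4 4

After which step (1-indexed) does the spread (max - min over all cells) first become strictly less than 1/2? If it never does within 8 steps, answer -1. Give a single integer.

Answer: 1

Derivation:
Step 1: max=13/3, min=4, spread=1/3
  -> spread < 1/2 first at step 1
Step 2: max=511/120, min=4, spread=31/120
Step 3: max=4531/1080, min=4, spread=211/1080
Step 4: max=448843/108000, min=4, spread=16843/108000
Step 5: max=4026643/972000, min=36079/9000, spread=130111/972000
Step 6: max=120282367/29160000, min=2167159/540000, spread=3255781/29160000
Step 7: max=3599553691/874800000, min=2171107/540000, spread=82360351/874800000
Step 8: max=107727316891/26244000000, min=391306441/97200000, spread=2074577821/26244000000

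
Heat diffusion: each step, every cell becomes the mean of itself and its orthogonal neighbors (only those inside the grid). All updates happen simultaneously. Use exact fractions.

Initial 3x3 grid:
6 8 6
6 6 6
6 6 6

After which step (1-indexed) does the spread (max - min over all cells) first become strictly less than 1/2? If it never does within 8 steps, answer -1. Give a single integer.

Answer: 3

Derivation:
Step 1: max=20/3, min=6, spread=2/3
Step 2: max=787/120, min=6, spread=67/120
Step 3: max=6917/1080, min=607/100, spread=1807/5400
  -> spread < 1/2 first at step 3
Step 4: max=2749963/432000, min=16561/2700, spread=33401/144000
Step 5: max=24557933/3888000, min=1663391/270000, spread=3025513/19440000
Step 6: max=9796126867/1555200000, min=89155949/14400000, spread=53531/497664
Step 7: max=585904925849/93312000000, min=24119116051/3888000000, spread=450953/5971968
Step 8: max=35101223560603/5598720000000, min=2900368610519/466560000000, spread=3799043/71663616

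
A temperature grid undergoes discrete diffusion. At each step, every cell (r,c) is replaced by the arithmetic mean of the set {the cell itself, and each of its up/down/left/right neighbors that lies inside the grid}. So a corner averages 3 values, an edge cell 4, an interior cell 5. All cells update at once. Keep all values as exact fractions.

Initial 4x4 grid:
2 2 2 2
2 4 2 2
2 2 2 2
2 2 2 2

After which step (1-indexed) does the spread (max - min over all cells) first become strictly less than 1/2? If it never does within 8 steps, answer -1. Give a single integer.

Step 1: max=5/2, min=2, spread=1/2
Step 2: max=61/25, min=2, spread=11/25
  -> spread < 1/2 first at step 2
Step 3: max=2767/1200, min=2, spread=367/1200
Step 4: max=12371/5400, min=613/300, spread=1337/5400
Step 5: max=365669/162000, min=18469/9000, spread=33227/162000
Step 6: max=10934327/4860000, min=112049/54000, spread=849917/4860000
Step 7: max=325314347/145800000, min=1688533/810000, spread=21378407/145800000
Step 8: max=9714462371/4374000000, min=509688343/243000000, spread=540072197/4374000000

Answer: 2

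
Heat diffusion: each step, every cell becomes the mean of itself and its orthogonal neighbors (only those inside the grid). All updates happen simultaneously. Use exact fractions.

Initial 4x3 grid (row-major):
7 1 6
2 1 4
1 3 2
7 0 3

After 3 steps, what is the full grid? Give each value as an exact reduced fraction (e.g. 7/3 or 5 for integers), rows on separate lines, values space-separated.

After step 1:
  10/3 15/4 11/3
  11/4 11/5 13/4
  13/4 7/5 3
  8/3 13/4 5/3
After step 2:
  59/18 259/80 32/9
  173/60 267/100 727/240
  151/60 131/50 559/240
  55/18 539/240 95/36
After step 3:
  6767/2160 15289/4800 442/135
  10213/3600 361/125 20851/7200
  623/225 7429/3000 19111/7200
  5629/2160 38017/14400 2597/1080

Answer: 6767/2160 15289/4800 442/135
10213/3600 361/125 20851/7200
623/225 7429/3000 19111/7200
5629/2160 38017/14400 2597/1080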